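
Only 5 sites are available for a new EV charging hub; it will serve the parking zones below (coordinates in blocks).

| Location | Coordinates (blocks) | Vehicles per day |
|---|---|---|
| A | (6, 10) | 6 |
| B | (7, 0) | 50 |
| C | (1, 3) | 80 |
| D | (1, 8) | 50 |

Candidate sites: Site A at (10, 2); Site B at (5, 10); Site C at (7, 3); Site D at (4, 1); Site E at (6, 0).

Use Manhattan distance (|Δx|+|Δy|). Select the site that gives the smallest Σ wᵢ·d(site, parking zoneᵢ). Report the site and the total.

Site D, total 1166 blocks

Total weighted distance at each candidate:
  Site A (10, 2): total = 1872
  Site B (5, 10): total = 1786
  Site C (7, 3): total = 1228
  Site D (4, 1): total = 1166
  Site E (6, 0): total = 1400
Minimum is at Site D with total 1166 blocks.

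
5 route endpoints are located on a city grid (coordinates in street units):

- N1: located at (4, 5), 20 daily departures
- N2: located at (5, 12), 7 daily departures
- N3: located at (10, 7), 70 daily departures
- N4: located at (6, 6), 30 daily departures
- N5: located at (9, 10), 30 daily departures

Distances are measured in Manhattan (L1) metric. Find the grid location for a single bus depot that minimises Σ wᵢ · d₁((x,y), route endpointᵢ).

(9, 7)

Manhattan distance separates: Σwᵢ(|x−xᵢ|+|y−yᵢ|) = Σwᵢ|x−xᵢ| + Σwᵢ|y−yᵢ|, so x and y are optimised independently as 1-D weighted medians.
Total weight W = 157; half = 78.5.
x-coordinate, sorted with cumulative weight:
  x=4 (N1, w=20) cum 20
  x=5 (N2, w=7) cum 27
  x=6 (N4, w=30) cum 57
  x=9 (N5, w=30) cum 87  ← median
  x=10 (N3, w=70) cum 157
⇒ x* = 9
y-coordinate, sorted with cumulative weight:
  y=5 (N1, w=20) cum 20
  y=6 (N4, w=30) cum 50
  y=7 (N3, w=70) cum 120  ← median
  y=10 (N5, w=30) cum 150
  y=12 (N2, w=7) cum 157
⇒ y* = 7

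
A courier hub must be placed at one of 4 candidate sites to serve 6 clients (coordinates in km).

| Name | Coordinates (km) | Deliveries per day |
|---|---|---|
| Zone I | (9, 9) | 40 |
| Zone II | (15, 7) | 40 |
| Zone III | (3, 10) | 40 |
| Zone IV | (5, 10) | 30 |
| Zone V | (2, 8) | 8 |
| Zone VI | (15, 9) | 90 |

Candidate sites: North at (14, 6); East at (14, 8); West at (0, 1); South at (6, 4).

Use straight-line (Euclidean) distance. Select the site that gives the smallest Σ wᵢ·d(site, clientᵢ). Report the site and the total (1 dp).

East, total 1207.6 km

Total weighted distance at each candidate:
  North (14, 6): total = 1435.4
  East (14, 8): total = 1207.6
  West (0, 1): total = 3404.5
  South (6, 4): total = 2035.4
Minimum is at East with total 1207.6 km.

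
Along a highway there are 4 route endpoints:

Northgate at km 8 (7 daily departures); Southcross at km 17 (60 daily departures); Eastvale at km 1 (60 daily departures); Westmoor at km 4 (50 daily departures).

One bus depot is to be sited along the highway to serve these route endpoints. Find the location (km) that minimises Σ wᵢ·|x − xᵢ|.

For a sum of weighted absolute distances on a line, the optimum is the weighted median (not the mean). Total weight W = 177; half-weight = 88.5.
Sort by position and accumulate weight:
  km 1 (Eastvale, w=60) → cum 60
  km 4 (Westmoor, w=50) → cum 110  ≥ 88.5 → median here
  km 8 (Northgate, w=7) → cum 117
  km 17 (Southcross, w=60) → cum 177
Optimal location: km 4.

x = 4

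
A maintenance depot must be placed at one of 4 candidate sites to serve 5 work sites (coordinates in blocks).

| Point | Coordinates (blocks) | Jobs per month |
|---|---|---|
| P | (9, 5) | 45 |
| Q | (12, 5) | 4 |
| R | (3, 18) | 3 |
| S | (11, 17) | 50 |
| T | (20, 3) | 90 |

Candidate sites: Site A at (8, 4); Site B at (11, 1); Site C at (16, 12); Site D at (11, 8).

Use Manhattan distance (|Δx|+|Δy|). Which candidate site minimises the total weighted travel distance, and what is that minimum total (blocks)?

Site D, total 2005 blocks

Total weighted distance at each candidate:
  Site A (8, 4): total = 2137
  Site B (11, 1): total = 2155
  Site C (16, 12): total = 2401
  Site D (11, 8): total = 2005
Minimum is at Site D with total 2005 blocks.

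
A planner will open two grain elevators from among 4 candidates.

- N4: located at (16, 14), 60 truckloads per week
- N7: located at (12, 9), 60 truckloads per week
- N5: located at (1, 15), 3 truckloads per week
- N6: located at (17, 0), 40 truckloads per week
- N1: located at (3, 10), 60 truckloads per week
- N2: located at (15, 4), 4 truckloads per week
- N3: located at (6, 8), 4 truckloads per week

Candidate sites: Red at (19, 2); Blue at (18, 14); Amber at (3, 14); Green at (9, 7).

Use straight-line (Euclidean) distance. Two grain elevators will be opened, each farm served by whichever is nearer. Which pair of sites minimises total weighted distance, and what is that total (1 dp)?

Evaluate every pair (each demand assigned to the nearer of the two):
  {Blue, Green}: total = 1237.5
  {Red, Green}: total = 1390.4
  {Blue, Amber}: total = 1465.3
  {Amber, Green}: total = 1521.7
  {Red, Amber}: total = 1740.7
  {Red, Blue}: total = 1755.8
Best pair: {Blue, Green} with total 1237.5.

{Blue, Green}, total 1237.5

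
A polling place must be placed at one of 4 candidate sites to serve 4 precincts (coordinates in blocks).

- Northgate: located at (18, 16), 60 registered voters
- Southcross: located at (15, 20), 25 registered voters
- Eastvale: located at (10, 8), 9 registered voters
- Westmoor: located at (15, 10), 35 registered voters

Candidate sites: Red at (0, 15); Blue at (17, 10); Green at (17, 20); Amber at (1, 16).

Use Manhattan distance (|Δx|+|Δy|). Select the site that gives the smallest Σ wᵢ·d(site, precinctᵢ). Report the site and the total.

Total weighted distance at each candidate:
  Red (0, 15): total = 2493
  Blue (17, 10): total = 871
  Green (17, 20): total = 941
  Amber (1, 16): total = 2323
Minimum is at Blue with total 871 blocks.

Blue, total 871 blocks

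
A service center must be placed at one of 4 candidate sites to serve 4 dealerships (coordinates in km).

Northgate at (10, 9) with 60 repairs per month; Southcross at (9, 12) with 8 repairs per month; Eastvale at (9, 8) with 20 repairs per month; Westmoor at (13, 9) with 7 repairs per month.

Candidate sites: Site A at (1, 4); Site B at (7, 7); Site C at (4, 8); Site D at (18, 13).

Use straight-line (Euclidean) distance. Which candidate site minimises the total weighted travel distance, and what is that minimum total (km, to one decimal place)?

Total weighted distance at each candidate:
  Site A (1, 4): total = 978.1
  Site B (7, 7): total = 348.4
  Site C (4, 8): total = 579.6
  Site D (18, 13): total = 859.8
Minimum is at Site B with total 348.4 km.

Site B, total 348.4 km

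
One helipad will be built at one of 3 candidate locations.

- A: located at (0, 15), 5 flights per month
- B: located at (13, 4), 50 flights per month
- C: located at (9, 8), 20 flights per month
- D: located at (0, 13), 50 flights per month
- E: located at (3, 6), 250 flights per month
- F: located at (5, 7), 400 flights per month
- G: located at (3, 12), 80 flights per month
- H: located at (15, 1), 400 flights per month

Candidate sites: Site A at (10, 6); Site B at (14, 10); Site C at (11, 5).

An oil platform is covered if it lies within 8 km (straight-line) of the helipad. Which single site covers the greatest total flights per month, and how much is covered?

Coverage radius r = 8 km; a point is covered iff (Δx)²+(Δy)² ≤ 8² = 64.
  Site A (10, 6): covers {B, C, E, F, H} → 1120
  Site B (14, 10): covers {B, C} → 70
  Site C (11, 5): covers {B, C, F, H} → 870
Maximum coverage at Site A: 1120 flights per month.

Site A, covering 1120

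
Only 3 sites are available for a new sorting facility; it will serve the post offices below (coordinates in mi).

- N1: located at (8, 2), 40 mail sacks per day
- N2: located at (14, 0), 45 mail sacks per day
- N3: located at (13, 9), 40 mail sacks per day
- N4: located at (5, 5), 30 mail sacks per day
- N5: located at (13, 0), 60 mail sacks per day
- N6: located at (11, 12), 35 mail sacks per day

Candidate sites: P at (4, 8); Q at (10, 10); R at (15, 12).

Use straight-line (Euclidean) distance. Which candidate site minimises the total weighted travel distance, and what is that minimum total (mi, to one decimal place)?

Total weighted distance at each candidate:
  P (4, 8): total = 2326.5
  Q (10, 10): total = 1857.8
  R (15, 12): total = 2410.5
Minimum is at Q with total 1857.8 mi.

Q, total 1857.8 mi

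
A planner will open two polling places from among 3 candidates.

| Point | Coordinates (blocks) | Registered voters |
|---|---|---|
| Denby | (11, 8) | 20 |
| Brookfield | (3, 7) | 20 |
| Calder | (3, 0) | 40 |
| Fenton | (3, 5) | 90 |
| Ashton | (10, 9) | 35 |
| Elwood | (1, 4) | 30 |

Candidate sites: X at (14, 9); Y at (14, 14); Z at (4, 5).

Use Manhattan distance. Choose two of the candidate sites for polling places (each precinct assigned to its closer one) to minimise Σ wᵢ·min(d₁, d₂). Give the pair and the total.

Evaluate every pair (each demand assigned to the nearer of the two):
  {X, Z}: total = 730
  {Y, Z}: total = 1005
  {X, Y}: total = 3170
Best pair: {X, Z} with total 730.

{X, Z}, total 730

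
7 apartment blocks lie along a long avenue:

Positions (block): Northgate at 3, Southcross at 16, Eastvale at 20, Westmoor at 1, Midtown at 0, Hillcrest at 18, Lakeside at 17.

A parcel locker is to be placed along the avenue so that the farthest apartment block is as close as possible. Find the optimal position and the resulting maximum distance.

The 1-center on a line is the midpoint of the two extreme points: leftmost at 0, rightmost at 20.
Optimal location = (0 + 20)/2 = 10; maximum distance = (20 − 0)/2 = 10.

location 10, max distance 10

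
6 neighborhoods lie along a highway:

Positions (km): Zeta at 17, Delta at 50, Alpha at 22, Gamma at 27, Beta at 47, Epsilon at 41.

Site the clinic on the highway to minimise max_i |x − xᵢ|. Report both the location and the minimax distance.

The 1-center on a line is the midpoint of the two extreme points: leftmost at 17, rightmost at 50.
Optimal location = (17 + 50)/2 = 33.5; maximum distance = (50 − 17)/2 = 16.5.

location 33.5, max distance 16.5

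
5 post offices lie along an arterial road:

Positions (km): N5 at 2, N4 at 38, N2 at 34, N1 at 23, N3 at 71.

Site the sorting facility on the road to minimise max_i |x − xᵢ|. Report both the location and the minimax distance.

The 1-center on a line is the midpoint of the two extreme points: leftmost at 2, rightmost at 71.
Optimal location = (2 + 71)/2 = 36.5; maximum distance = (71 − 2)/2 = 34.5.

location 36.5, max distance 34.5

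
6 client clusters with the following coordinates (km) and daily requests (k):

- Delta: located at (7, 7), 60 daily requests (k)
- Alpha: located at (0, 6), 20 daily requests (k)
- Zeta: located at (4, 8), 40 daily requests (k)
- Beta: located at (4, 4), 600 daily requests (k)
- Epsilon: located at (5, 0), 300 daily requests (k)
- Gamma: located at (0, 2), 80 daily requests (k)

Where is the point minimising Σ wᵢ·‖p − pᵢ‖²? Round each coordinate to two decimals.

(4.07, 3.11)

The minimiser of Σwᵢ‖p−pᵢ‖² is the weighted centroid p* = (Σwᵢpᵢ)/(Σwᵢ).
Σwᵢ = 1100.
Σwᵢxᵢ = 60·7 + 20·0 + 40·4 + 600·4 + 300·5 + 80·0 = 4480.
Σwᵢyᵢ = 60·7 + 20·6 + 40·8 + 600·4 + 300·0 + 80·2 = 3420.
x* = 4480/1100 = 4.07, y* = 3420/1100 = 3.11.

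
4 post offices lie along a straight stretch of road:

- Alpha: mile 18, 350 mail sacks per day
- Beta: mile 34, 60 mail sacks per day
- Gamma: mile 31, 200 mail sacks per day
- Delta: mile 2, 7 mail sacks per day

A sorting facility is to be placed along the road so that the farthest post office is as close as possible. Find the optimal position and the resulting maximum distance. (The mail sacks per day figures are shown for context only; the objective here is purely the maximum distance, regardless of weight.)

location 18, max distance 16

The 1-center on a line is the midpoint of the two extreme points: leftmost at 2, rightmost at 34.
Optimal location = (2 + 34)/2 = 18; maximum distance = (34 − 2)/2 = 16.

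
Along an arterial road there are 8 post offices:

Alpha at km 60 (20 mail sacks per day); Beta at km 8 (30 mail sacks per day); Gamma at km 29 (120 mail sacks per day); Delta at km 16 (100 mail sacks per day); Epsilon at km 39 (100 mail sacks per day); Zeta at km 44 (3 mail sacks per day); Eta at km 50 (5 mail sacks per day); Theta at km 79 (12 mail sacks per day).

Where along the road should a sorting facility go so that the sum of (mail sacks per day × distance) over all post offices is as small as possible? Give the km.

x = 29

For a sum of weighted absolute distances on a line, the optimum is the weighted median (not the mean). Total weight W = 390; half-weight = 195.
Sort by position and accumulate weight:
  km 8 (Beta, w=30) → cum 30
  km 16 (Delta, w=100) → cum 130
  km 29 (Gamma, w=120) → cum 250  ≥ 195 → median here
  km 39 (Epsilon, w=100) → cum 350
  km 44 (Zeta, w=3) → cum 353
  km 50 (Eta, w=5) → cum 358
  km 60 (Alpha, w=20) → cum 378
  km 79 (Theta, w=12) → cum 390
Optimal location: km 29.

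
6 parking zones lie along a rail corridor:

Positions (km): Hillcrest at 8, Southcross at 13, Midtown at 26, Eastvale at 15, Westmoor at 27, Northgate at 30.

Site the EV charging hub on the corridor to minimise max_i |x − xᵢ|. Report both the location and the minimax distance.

location 19, max distance 11

The 1-center on a line is the midpoint of the two extreme points: leftmost at 8, rightmost at 30.
Optimal location = (8 + 30)/2 = 19; maximum distance = (30 − 8)/2 = 11.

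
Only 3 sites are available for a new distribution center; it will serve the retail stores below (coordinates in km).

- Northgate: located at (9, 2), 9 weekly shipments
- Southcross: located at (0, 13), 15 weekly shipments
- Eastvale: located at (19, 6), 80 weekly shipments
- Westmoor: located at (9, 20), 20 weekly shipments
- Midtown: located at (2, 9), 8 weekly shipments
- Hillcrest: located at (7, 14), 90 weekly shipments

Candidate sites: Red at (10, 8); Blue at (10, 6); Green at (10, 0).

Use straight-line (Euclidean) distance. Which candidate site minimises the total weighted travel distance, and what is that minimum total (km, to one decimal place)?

Total weighted distance at each candidate:
  Red (10, 8): total = 1869.1
  Blue (10, 6): total = 2058.2
  Green (10, 0): total = 2916.9
Minimum is at Red with total 1869.1 km.

Red, total 1869.1 km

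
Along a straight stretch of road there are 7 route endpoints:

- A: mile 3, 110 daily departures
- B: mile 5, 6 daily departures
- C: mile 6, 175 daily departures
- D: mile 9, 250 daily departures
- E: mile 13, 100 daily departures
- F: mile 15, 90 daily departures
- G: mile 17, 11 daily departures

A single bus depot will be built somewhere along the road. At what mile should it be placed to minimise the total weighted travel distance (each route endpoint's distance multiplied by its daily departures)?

For a sum of weighted absolute distances on a line, the optimum is the weighted median (not the mean). Total weight W = 742; half-weight = 371.
Sort by position and accumulate weight:
  mile 3 (A, w=110) → cum 110
  mile 5 (B, w=6) → cum 116
  mile 6 (C, w=175) → cum 291
  mile 9 (D, w=250) → cum 541  ≥ 371 → median here
  mile 13 (E, w=100) → cum 641
  mile 15 (F, w=90) → cum 731
  mile 17 (G, w=11) → cum 742
Optimal location: mile 9.

x = 9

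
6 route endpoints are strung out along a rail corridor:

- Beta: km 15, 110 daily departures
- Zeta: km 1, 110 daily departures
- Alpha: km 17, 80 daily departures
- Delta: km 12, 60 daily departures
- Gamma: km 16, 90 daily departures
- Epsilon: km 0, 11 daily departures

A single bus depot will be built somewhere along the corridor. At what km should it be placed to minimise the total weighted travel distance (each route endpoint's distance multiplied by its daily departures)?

For a sum of weighted absolute distances on a line, the optimum is the weighted median (not the mean). Total weight W = 461; half-weight = 230.5.
Sort by position and accumulate weight:
  km 0 (Epsilon, w=11) → cum 11
  km 1 (Zeta, w=110) → cum 121
  km 12 (Delta, w=60) → cum 181
  km 15 (Beta, w=110) → cum 291  ≥ 230.5 → median here
  km 16 (Gamma, w=90) → cum 381
  km 17 (Alpha, w=80) → cum 461
Optimal location: km 15.

x = 15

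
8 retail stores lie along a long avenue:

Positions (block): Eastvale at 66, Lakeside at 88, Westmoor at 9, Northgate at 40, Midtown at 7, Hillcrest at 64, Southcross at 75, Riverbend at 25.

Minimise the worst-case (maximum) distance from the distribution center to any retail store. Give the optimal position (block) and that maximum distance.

The 1-center on a line is the midpoint of the two extreme points: leftmost at 7, rightmost at 88.
Optimal location = (7 + 88)/2 = 47.5; maximum distance = (88 − 7)/2 = 40.5.

location 47.5, max distance 40.5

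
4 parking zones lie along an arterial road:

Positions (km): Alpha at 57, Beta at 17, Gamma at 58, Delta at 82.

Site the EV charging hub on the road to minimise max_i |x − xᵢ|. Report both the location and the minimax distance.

The 1-center on a line is the midpoint of the two extreme points: leftmost at 17, rightmost at 82.
Optimal location = (17 + 82)/2 = 49.5; maximum distance = (82 − 17)/2 = 32.5.

location 49.5, max distance 32.5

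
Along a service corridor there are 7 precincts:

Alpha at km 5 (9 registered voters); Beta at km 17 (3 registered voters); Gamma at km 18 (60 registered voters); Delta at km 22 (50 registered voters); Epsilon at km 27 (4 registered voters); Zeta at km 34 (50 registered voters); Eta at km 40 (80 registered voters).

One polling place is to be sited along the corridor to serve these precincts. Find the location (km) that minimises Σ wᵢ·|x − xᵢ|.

x = 34

For a sum of weighted absolute distances on a line, the optimum is the weighted median (not the mean). Total weight W = 256; half-weight = 128.
Sort by position and accumulate weight:
  km 5 (Alpha, w=9) → cum 9
  km 17 (Beta, w=3) → cum 12
  km 18 (Gamma, w=60) → cum 72
  km 22 (Delta, w=50) → cum 122
  km 27 (Epsilon, w=4) → cum 126
  km 34 (Zeta, w=50) → cum 176  ≥ 128 → median here
  km 40 (Eta, w=80) → cum 256
Optimal location: km 34.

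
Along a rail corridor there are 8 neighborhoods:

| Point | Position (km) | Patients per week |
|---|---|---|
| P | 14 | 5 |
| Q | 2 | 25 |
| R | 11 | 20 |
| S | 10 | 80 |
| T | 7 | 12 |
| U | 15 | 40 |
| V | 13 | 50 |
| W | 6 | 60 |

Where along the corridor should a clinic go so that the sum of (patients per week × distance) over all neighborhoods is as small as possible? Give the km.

For a sum of weighted absolute distances on a line, the optimum is the weighted median (not the mean). Total weight W = 292; half-weight = 146.
Sort by position and accumulate weight:
  km 2 (Q, w=25) → cum 25
  km 6 (W, w=60) → cum 85
  km 7 (T, w=12) → cum 97
  km 10 (S, w=80) → cum 177  ≥ 146 → median here
  km 11 (R, w=20) → cum 197
  km 13 (V, w=50) → cum 247
  km 14 (P, w=5) → cum 252
  km 15 (U, w=40) → cum 292
Optimal location: km 10.

x = 10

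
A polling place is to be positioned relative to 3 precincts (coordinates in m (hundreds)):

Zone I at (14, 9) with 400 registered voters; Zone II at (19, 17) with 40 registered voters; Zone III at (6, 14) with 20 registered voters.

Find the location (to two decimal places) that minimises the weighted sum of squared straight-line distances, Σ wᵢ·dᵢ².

The minimiser of Σwᵢ‖p−pᵢ‖² is the weighted centroid p* = (Σwᵢpᵢ)/(Σwᵢ).
Σwᵢ = 460.
Σwᵢxᵢ = 400·14 + 40·19 + 20·6 = 6480.
Σwᵢyᵢ = 400·9 + 40·17 + 20·14 = 4560.
x* = 6480/460 = 14.09, y* = 4560/460 = 9.91.

(14.09, 9.91)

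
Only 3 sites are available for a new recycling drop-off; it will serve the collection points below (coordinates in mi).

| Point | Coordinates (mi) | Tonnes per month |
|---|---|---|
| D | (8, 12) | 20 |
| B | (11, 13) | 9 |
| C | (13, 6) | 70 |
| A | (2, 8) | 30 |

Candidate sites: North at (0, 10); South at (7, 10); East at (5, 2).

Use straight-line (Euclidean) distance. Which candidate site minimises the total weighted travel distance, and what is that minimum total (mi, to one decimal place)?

Total weighted distance at each candidate:
  North (0, 10): total = 1304.5
  South (7, 10): total = 756.1
  East (5, 2): total = 1148.9
Minimum is at South with total 756.1 mi.

South, total 756.1 mi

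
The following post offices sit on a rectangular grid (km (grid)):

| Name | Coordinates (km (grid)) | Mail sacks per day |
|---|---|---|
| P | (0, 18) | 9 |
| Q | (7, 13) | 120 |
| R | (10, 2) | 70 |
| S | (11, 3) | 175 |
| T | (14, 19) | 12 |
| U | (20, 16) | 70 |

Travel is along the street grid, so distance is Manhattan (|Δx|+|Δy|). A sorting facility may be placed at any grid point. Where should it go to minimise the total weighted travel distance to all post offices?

(11, 3)

Manhattan distance separates: Σwᵢ(|x−xᵢ|+|y−yᵢ|) = Σwᵢ|x−xᵢ| + Σwᵢ|y−yᵢ|, so x and y are optimised independently as 1-D weighted medians.
Total weight W = 456; half = 228.
x-coordinate, sorted with cumulative weight:
  x=0 (P, w=9) cum 9
  x=7 (Q, w=120) cum 129
  x=10 (R, w=70) cum 199
  x=11 (S, w=175) cum 374  ← median
  x=14 (T, w=12) cum 386
  x=20 (U, w=70) cum 456
⇒ x* = 11
y-coordinate, sorted with cumulative weight:
  y=2 (R, w=70) cum 70
  y=3 (S, w=175) cum 245  ← median
  y=13 (Q, w=120) cum 365
  y=16 (U, w=70) cum 435
  y=18 (P, w=9) cum 444
  y=19 (T, w=12) cum 456
⇒ y* = 3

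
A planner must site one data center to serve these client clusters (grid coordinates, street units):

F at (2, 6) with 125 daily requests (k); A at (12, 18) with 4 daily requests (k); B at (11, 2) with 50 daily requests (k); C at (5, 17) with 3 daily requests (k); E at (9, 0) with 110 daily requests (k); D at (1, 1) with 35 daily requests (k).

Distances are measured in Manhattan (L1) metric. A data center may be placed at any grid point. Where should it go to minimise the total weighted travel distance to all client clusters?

Manhattan distance separates: Σwᵢ(|x−xᵢ|+|y−yᵢ|) = Σwᵢ|x−xᵢ| + Σwᵢ|y−yᵢ|, so x and y are optimised independently as 1-D weighted medians.
Total weight W = 327; half = 163.5.
x-coordinate, sorted with cumulative weight:
  x=1 (D, w=35) cum 35
  x=2 (F, w=125) cum 160
  x=5 (C, w=3) cum 163
  x=9 (E, w=110) cum 273  ← median
  x=11 (B, w=50) cum 323
  x=12 (A, w=4) cum 327
⇒ x* = 9
y-coordinate, sorted with cumulative weight:
  y=0 (E, w=110) cum 110
  y=1 (D, w=35) cum 145
  y=2 (B, w=50) cum 195  ← median
  y=6 (F, w=125) cum 320
  y=17 (C, w=3) cum 323
  y=18 (A, w=4) cum 327
⇒ y* = 2

(9, 2)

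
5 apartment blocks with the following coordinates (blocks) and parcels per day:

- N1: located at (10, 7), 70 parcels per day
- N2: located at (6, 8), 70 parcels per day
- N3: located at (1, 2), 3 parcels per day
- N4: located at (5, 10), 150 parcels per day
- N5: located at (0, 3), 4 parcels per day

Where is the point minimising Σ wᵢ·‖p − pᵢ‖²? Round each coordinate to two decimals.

(6.31, 8.65)

The minimiser of Σwᵢ‖p−pᵢ‖² is the weighted centroid p* = (Σwᵢpᵢ)/(Σwᵢ).
Σwᵢ = 297.
Σwᵢxᵢ = 70·10 + 70·6 + 3·1 + 150·5 + 4·0 = 1873.
Σwᵢyᵢ = 70·7 + 70·8 + 3·2 + 150·10 + 4·3 = 2568.
x* = 1873/297 = 6.31, y* = 2568/297 = 8.65.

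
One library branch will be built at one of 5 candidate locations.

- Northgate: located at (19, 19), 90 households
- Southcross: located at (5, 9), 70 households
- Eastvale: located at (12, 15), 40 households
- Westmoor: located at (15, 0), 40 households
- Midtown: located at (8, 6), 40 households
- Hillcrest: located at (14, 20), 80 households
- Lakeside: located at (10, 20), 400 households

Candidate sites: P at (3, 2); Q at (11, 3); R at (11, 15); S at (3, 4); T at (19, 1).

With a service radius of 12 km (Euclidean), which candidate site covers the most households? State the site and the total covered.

R, covering 720

Coverage radius r = 12 km; a point is covered iff (Δx)²+(Δy)² ≤ 12² = 144.
  P (3, 2): covers {Southcross, Midtown} → 110
  Q (11, 3): covers {Southcross, Westmoor, Midtown} → 150
  R (11, 15): covers {Northgate, Southcross, Eastvale, Midtown, Hillcrest, Lakeside} → 720
  S (3, 4): covers {Southcross, Midtown} → 110
  T (19, 1): covers {Westmoor} → 40
Maximum coverage at R: 720 households.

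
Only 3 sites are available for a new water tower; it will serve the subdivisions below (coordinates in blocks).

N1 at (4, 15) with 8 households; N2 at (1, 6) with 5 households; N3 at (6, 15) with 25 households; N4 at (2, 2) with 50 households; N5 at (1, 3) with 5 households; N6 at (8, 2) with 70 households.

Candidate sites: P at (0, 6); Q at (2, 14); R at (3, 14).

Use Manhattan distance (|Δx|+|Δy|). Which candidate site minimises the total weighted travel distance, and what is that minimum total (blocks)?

P, total 1644 blocks

Total weighted distance at each candidate:
  P (0, 6): total = 1644
  Q (2, 14): total = 2114
  R (3, 14): total = 2071
Minimum is at P with total 1644 blocks.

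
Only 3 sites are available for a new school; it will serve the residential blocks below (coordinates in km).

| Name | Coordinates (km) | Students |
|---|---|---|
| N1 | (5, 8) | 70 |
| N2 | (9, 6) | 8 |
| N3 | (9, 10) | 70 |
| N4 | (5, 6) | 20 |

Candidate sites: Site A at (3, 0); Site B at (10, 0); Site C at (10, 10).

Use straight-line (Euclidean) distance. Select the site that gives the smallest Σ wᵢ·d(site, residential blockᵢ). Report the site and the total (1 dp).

Site C, total 608.0 km

Total weighted distance at each candidate:
  Site A (3, 0): total = 1587.9
  Site B (10, 0): total = 1568.7
  Site C (10, 10): total = 608.0
Minimum is at Site C with total 608.0 km.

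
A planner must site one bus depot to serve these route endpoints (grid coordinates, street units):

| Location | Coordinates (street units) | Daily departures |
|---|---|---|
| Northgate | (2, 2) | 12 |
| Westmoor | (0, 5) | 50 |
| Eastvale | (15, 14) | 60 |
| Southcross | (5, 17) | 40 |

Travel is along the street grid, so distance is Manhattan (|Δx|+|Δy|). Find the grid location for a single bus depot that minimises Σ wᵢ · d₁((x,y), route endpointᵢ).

(5, 14)

Manhattan distance separates: Σwᵢ(|x−xᵢ|+|y−yᵢ|) = Σwᵢ|x−xᵢ| + Σwᵢ|y−yᵢ|, so x and y are optimised independently as 1-D weighted medians.
Total weight W = 162; half = 81.
x-coordinate, sorted with cumulative weight:
  x=0 (Westmoor, w=50) cum 50
  x=2 (Northgate, w=12) cum 62
  x=5 (Southcross, w=40) cum 102  ← median
  x=15 (Eastvale, w=60) cum 162
⇒ x* = 5
y-coordinate, sorted with cumulative weight:
  y=2 (Northgate, w=12) cum 12
  y=5 (Westmoor, w=50) cum 62
  y=14 (Eastvale, w=60) cum 122  ← median
  y=17 (Southcross, w=40) cum 162
⇒ y* = 14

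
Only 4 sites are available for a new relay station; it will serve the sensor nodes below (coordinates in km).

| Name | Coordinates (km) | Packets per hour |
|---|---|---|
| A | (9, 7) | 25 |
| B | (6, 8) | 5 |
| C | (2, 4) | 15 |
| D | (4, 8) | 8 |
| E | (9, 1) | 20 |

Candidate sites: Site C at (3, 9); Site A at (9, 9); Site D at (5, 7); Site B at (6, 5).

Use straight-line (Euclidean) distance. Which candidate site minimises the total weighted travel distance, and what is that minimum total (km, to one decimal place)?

Total weighted distance at each candidate:
  Site C (3, 9): total = 461.7
  Site A (9, 9): total = 395.6
  Site D (5, 7): total = 326.2
  Site B (6, 5): total = 295.8
Minimum is at Site B with total 295.8 km.

Site B, total 295.8 km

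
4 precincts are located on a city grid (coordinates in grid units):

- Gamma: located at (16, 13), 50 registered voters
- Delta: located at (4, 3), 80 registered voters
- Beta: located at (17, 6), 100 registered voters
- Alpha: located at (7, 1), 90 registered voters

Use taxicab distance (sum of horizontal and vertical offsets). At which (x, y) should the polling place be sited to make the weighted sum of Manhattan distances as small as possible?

(7, 3)

Manhattan distance separates: Σwᵢ(|x−xᵢ|+|y−yᵢ|) = Σwᵢ|x−xᵢ| + Σwᵢ|y−yᵢ|, so x and y are optimised independently as 1-D weighted medians.
Total weight W = 320; half = 160.
x-coordinate, sorted with cumulative weight:
  x=4 (Delta, w=80) cum 80
  x=7 (Alpha, w=90) cum 170  ← median
  x=16 (Gamma, w=50) cum 220
  x=17 (Beta, w=100) cum 320
⇒ x* = 7
y-coordinate, sorted with cumulative weight:
  y=1 (Alpha, w=90) cum 90
  y=3 (Delta, w=80) cum 170  ← median
  y=6 (Beta, w=100) cum 270
  y=13 (Gamma, w=50) cum 320
⇒ y* = 3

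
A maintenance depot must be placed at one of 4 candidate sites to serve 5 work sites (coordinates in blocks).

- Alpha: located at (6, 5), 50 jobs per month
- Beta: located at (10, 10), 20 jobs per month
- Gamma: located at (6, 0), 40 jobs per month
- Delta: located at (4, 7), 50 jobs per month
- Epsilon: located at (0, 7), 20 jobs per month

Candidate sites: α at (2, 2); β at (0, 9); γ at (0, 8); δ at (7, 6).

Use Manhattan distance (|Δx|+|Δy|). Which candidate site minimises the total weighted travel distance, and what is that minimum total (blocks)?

δ, total 880 blocks

Total weighted distance at each candidate:
  α (2, 2): total = 1400
  β (0, 9): total = 1660
  γ (0, 8): total = 1520
  δ (7, 6): total = 880
Minimum is at δ with total 880 blocks.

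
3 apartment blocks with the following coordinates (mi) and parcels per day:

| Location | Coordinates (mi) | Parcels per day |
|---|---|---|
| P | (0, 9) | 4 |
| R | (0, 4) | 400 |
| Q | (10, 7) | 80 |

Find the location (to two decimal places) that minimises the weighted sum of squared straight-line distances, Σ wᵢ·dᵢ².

The minimiser of Σwᵢ‖p−pᵢ‖² is the weighted centroid p* = (Σwᵢpᵢ)/(Σwᵢ).
Σwᵢ = 484.
Σwᵢxᵢ = 4·0 + 400·0 + 80·10 = 800.
Σwᵢyᵢ = 4·9 + 400·4 + 80·7 = 2196.
x* = 800/484 = 1.65, y* = 2196/484 = 4.54.

(1.65, 4.54)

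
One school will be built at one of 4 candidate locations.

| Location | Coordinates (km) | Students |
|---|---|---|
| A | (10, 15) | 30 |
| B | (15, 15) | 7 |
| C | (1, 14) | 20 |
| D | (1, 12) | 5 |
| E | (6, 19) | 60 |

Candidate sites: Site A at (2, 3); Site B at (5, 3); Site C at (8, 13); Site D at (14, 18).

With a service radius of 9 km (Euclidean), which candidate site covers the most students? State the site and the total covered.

Coverage radius r = 9 km; a point is covered iff (Δx)²+(Δy)² ≤ 9² = 81.
  Site A (2, 3): covers {none} → 0
  Site B (5, 3): covers {none} → 0
  Site C (8, 13): covers {A, B, C, D, E} → 122
  Site D (14, 18): covers {A, B, E} → 97
Maximum coverage at Site C: 122 students.

Site C, covering 122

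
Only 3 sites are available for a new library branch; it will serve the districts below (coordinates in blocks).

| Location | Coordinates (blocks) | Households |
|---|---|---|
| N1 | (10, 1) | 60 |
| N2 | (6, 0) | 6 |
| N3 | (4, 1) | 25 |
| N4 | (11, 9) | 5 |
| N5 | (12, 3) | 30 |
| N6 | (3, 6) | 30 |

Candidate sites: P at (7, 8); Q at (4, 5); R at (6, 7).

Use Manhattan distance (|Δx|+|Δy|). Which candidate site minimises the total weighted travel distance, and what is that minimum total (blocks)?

Q, total 1157 blocks

Total weighted distance at each candidate:
  P (7, 8): total = 1409
  Q (4, 5): total = 1157
  R (6, 7): total = 1297
Minimum is at Q with total 1157 blocks.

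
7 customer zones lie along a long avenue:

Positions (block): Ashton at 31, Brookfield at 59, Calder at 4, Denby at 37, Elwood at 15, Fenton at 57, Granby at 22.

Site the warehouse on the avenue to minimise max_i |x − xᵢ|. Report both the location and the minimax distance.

location 31.5, max distance 27.5

The 1-center on a line is the midpoint of the two extreme points: leftmost at 4, rightmost at 59.
Optimal location = (4 + 59)/2 = 31.5; maximum distance = (59 − 4)/2 = 27.5.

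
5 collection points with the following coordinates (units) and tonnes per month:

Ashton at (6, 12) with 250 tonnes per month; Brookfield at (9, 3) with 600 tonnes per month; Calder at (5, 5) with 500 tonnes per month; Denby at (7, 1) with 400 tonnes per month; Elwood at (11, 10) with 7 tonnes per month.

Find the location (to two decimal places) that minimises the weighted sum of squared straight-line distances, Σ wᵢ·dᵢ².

(6.99, 4.42)

The minimiser of Σwᵢ‖p−pᵢ‖² is the weighted centroid p* = (Σwᵢpᵢ)/(Σwᵢ).
Σwᵢ = 1757.
Σwᵢxᵢ = 250·6 + 600·9 + 500·5 + 400·7 + 7·11 = 12277.
Σwᵢyᵢ = 250·12 + 600·3 + 500·5 + 400·1 + 7·10 = 7770.
x* = 12277/1757 = 6.99, y* = 7770/1757 = 4.42.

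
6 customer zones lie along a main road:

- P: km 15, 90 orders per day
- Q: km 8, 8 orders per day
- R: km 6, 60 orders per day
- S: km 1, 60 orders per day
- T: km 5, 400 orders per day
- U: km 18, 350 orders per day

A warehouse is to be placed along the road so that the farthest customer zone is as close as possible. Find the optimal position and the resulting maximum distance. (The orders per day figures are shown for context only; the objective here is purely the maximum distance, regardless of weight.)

location 9.5, max distance 8.5

The 1-center on a line is the midpoint of the two extreme points: leftmost at 1, rightmost at 18.
Optimal location = (1 + 18)/2 = 9.5; maximum distance = (18 − 1)/2 = 8.5.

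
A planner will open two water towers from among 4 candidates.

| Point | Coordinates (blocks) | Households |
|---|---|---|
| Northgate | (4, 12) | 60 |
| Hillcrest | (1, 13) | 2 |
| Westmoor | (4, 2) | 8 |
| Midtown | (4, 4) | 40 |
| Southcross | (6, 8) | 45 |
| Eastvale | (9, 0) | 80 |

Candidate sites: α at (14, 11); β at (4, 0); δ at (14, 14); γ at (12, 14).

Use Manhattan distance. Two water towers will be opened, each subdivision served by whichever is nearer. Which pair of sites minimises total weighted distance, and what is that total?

Evaluate every pair (each demand assigned to the nearer of the two):
  {β, γ}: total = 1650
  {α, β}: total = 1716
  {β, δ}: total = 1774
  {α, γ}: total = 3231
  {α, δ}: total = 3295
  {δ, γ}: total = 3404
Best pair: {β, γ} with total 1650.

{β, γ}, total 1650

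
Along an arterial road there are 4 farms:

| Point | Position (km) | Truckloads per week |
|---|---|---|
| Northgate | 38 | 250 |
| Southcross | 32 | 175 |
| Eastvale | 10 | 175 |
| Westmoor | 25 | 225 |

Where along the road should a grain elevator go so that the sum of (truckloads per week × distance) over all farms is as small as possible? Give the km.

For a sum of weighted absolute distances on a line, the optimum is the weighted median (not the mean). Total weight W = 825; half-weight = 412.5.
Sort by position and accumulate weight:
  km 10 (Eastvale, w=175) → cum 175
  km 25 (Westmoor, w=225) → cum 400
  km 32 (Southcross, w=175) → cum 575  ≥ 412.5 → median here
  km 38 (Northgate, w=250) → cum 825
Optimal location: km 32.

x = 32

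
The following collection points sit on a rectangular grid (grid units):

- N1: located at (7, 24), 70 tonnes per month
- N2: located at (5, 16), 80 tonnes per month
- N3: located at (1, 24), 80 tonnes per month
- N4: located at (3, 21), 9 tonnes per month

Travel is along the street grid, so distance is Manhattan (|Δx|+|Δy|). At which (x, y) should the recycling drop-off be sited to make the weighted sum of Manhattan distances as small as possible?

Manhattan distance separates: Σwᵢ(|x−xᵢ|+|y−yᵢ|) = Σwᵢ|x−xᵢ| + Σwᵢ|y−yᵢ|, so x and y are optimised independently as 1-D weighted medians.
Total weight W = 239; half = 119.5.
x-coordinate, sorted with cumulative weight:
  x=1 (N3, w=80) cum 80
  x=3 (N4, w=9) cum 89
  x=5 (N2, w=80) cum 169  ← median
  x=7 (N1, w=70) cum 239
⇒ x* = 5
y-coordinate, sorted with cumulative weight:
  y=16 (N2, w=80) cum 80
  y=21 (N4, w=9) cum 89
  y=24 (N1, w=70) cum 159  ← median
  y=24 (N3, w=80) cum 239
⇒ y* = 24

(5, 24)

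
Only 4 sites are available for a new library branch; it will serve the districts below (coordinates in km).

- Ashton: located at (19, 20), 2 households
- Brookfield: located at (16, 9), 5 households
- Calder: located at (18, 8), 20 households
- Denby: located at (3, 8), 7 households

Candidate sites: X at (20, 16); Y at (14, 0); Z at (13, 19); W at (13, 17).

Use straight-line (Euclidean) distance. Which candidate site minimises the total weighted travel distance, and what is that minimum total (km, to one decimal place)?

Total weighted distance at each candidate:
  X (20, 16): total = 345.0
  Y (14, 0): total = 361.4
  Z (13, 19): total = 410.1
  W (13, 17): total = 356.2
Minimum is at X with total 345.0 km.

X, total 345.0 km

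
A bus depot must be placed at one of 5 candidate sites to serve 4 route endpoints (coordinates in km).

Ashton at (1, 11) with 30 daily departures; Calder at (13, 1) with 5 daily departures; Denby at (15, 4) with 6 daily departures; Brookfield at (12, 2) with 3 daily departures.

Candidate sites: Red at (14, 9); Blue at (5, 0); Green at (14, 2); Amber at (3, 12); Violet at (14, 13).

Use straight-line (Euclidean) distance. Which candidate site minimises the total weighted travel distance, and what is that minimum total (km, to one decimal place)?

Total weighted distance at each candidate:
  Red (14, 9): total = 487.3
  Blue (5, 0): total = 477.9
  Green (14, 2): total = 500.8
  Amber (3, 12): total = 268.3
  Violet (14, 13): total = 542.7
Minimum is at Amber with total 268.3 km.

Amber, total 268.3 km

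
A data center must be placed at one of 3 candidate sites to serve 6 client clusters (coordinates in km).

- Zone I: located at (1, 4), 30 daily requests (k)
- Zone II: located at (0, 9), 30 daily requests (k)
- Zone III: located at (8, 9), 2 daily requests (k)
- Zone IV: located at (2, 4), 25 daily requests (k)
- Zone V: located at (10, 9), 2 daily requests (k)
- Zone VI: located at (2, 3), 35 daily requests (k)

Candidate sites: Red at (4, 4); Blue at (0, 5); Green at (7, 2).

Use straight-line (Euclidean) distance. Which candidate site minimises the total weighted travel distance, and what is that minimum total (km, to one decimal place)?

Blue, total 356.8 km

Total weighted distance at each candidate:
  Red (4, 4): total = 438.8
  Blue (0, 5): total = 356.8
  Green (7, 2): total = 829.2
Minimum is at Blue with total 356.8 km.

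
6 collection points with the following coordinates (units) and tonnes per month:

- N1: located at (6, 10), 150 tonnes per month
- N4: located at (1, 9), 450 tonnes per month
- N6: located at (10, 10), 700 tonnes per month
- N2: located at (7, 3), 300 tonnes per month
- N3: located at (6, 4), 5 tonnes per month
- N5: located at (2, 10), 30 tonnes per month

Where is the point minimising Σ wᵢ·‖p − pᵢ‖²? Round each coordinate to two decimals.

The minimiser of Σwᵢ‖p−pᵢ‖² is the weighted centroid p* = (Σwᵢpᵢ)/(Σwᵢ).
Σwᵢ = 1635.
Σwᵢxᵢ = 150·6 + 450·1 + 700·10 + 300·7 + 5·6 + 30·2 = 10540.
Σwᵢyᵢ = 150·10 + 450·9 + 700·10 + 300·3 + 5·4 + 30·10 = 13770.
x* = 10540/1635 = 6.45, y* = 13770/1635 = 8.42.

(6.45, 8.42)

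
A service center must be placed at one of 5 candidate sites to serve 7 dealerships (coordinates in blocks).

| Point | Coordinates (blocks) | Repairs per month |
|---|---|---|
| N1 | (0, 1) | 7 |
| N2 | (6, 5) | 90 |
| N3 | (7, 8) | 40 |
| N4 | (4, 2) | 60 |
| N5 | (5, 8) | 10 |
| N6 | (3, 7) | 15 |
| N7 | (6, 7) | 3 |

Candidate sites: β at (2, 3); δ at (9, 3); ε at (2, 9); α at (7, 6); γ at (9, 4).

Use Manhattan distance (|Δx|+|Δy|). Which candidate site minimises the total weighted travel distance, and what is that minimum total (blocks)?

Total weighted distance at each candidate:
  β (2, 3): total = 1327
  δ (9, 3): total = 1428
  ε (2, 9): total = 1673
  α (7, 6): total = 885
  γ (9, 4): total = 1337
Minimum is at α with total 885 blocks.

α, total 885 blocks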